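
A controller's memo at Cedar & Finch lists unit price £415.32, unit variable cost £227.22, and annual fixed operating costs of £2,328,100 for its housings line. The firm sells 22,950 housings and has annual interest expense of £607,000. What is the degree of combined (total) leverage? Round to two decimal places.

Contribution at this volume is 22,950 × £188.10 = £4,316,895.00.
EBIT = £4,316,895.00 − £2,328,100 = £1,988,795.00. Interest = £607,000.00.
DOL = £4,316,895.00 ÷ £1,988,795.00 = 2.1706; DFL = £1,988,795.00 ÷ £1,381,795.00 = 1.4393.
DCL = DOL × DFL = 2.1706 × 1.4393 = 3.1241.

3.12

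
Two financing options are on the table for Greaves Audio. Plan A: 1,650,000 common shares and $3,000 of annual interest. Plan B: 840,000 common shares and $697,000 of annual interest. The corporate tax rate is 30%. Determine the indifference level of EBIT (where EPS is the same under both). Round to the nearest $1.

$1,416,704

At indifference, (EBIT − 3,000)(1 − t)/1,650,000 = (EBIT − 697,000)(1 − t)/840,000.
Cancelling (1 − t) and cross-multiplying: 840,000·(EBIT − 3,000) = 1,650,000·(EBIT − 697,000).
EBIT × (1,650,000 − 840,000) = 697,000 × 1,650,000 − 3,000 × 840,000 = 1,147,530,000,000, so EBIT = 1,147,530,000,000 ÷ 810,000 = 1,416,703.70.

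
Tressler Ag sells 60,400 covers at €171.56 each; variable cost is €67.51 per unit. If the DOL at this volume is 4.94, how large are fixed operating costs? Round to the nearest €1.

At 60,400 units, contribution = 60,400 × €104.05 = €6,284,620.00.
Since DOL = CM ÷ EBIT, EBIT = €6,284,620.00 ÷ 4.94 = €1,272,190.28.
And FC = contribution − EBIT = €6,284,620.00 − €1,272,190.28 = €5,012,430.

€5,012,430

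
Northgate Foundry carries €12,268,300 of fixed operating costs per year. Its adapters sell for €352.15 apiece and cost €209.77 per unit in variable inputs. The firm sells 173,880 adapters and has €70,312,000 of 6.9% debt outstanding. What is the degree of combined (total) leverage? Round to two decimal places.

Total contribution margin = 173,880 × €142.38 = €24,757,034.40.
EBIT = €24,757,034.40 − €12,268,300 = €12,488,734.40. Interest = €4,851,528.00.
DOL = €24,757,034.40 ÷ €12,488,734.40 = 1.9823; DFL = €12,488,734.40 ÷ €7,637,206.40 = 1.6352.
Combined leverage = 1.9823 × 1.6352 = 3.2415.

3.24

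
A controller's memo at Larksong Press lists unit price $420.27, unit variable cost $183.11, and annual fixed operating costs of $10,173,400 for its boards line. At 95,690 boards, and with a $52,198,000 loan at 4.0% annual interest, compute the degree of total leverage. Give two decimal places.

2.18

At 95,690 units, contribution = 95,690 × $237.16 = $22,693,840.40.
EBIT = $22,693,840.40 − $10,173,400 = $12,520,440.40. Interest = $2,087,920.00, so EBIT − I = $10,432,520.40.
Degree of total leverage = total CM / (EBIT − interest) = $22,693,840.40 / $10,432,520.40 = 2.1753.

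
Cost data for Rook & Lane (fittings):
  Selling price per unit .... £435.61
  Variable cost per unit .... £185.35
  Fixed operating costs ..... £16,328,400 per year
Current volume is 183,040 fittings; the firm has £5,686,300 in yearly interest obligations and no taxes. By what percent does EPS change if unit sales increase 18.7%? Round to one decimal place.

At 183,040 units, contribution = 183,040 × £250.26 = £45,807,590.40.
Subtracting fixed costs: EBIT = £45,807,590.40 − £16,328,400 = £29,479,190.40.
After interest of £5,686,300.00, pre-tax earnings = £23,792,890.40.
DCL = total CM / (EBIT − I) = £45,807,590.40 / £23,792,890.40 = 1.9253.
%ΔEPS = DCL × %ΔSales = 1.9253 × +18.7% = +36.0%.

+36.0%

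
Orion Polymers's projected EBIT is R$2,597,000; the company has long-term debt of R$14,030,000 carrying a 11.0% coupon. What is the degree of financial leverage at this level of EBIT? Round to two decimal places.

2.46

Annual interest charges come to R$1,543,300.00.
DFL = EBIT ÷ (EBIT − I) = R$2,597,000 ÷ (R$2,597,000 − R$1,543,300.00) = R$2,597,000 ÷ R$1,053,700.00 = 2.4646.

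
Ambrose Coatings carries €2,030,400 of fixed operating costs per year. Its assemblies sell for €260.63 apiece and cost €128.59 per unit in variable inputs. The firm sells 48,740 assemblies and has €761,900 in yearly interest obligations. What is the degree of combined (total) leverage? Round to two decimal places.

1.77

Total contribution margin = 48,740 × €132.04 = €6,435,629.60.
Operating income = contribution − fixed costs = €6,435,629.60 − €2,030,400 = €4,405,229.60. Interest = €761,900.00, so EBIT − I = €3,643,329.60.
Degree of total leverage = total CM / (EBIT − interest) = €6,435,629.60 / €3,643,329.60 = 1.7664.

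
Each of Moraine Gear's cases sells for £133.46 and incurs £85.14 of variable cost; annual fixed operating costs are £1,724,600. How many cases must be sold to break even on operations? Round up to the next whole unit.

35,692 cases

Each unit contributes £133.46 − £85.14 = £48.32.
Break-even volume = fixed costs ÷ CM per unit = £1,724,600 ÷ £48.32 = 35,691.23, so 35,692 cases.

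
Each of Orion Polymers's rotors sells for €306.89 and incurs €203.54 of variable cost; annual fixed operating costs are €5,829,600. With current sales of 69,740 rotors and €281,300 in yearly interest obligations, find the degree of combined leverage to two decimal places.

Contribution at this volume is 69,740 × €103.35 = €7,207,629.00.
Subtracting fixed costs: EBIT = €7,207,629.00 − €5,829,600 = €1,378,029.00. Interest = €281,300.00.
DOL = €7,207,629.00 ÷ €1,378,029.00 = 5.2304; DFL = €1,378,029.00 ÷ €1,096,729.00 = 1.2565.
Combined leverage = 5.2304 × 1.2565 = 6.5720.

6.57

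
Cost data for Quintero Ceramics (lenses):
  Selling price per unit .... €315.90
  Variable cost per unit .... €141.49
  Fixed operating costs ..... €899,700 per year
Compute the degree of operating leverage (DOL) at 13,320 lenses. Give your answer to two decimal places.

1.63

At 13,320 units, contribution = 13,320 × €174.41 = €2,323,141.20.
Subtracting fixed costs: EBIT = €2,323,141.20 − €899,700 = €1,423,441.20.
Degree of operating leverage = €2,323,141.20 / €1,423,441.20 = 1.6321.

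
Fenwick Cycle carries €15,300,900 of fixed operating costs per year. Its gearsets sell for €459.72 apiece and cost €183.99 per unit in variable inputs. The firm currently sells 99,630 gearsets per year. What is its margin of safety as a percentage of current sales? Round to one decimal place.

44.3%

Each unit contributes €459.72 − €183.99 = €275.73. Break-even units = €15,300,900 ÷ €275.73 = 55,492.33; break-even revenue = 55,492.33 × €459.72 = €25,510,933.70.
Current sales = 99,630 × €459.72 = €45,801,903.60.
Margin of safety = (€45,801,903.60 − €25,510,933.70) ÷ €45,801,903.60 = 44.3%.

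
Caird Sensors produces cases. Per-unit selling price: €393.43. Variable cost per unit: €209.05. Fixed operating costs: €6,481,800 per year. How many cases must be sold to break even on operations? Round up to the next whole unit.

35,155 cases

Unit CM = price − variable cost = €393.43 − €209.05 = €184.38.
Break-even Q = €6,481,800 / €184.38 = 35,154.57 → 35,155 cases.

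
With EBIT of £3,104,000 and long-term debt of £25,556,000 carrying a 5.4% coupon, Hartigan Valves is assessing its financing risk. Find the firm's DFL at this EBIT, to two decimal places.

1.80

Annual interest charges come to £1,380,024.00.
Degree of financial leverage = EBIT / (EBIT − interest) = £3,104,000 / £1,723,976.00 = 1.8005.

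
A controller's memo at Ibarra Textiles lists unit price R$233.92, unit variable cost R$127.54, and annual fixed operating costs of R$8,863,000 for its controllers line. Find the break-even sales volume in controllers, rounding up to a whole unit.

Unit CM = price − variable cost = R$233.92 − R$127.54 = R$106.38.
Break-even Q = R$8,863,000 / R$106.38 = 83,314.53 → 83,315 controllers.

83,315 controllers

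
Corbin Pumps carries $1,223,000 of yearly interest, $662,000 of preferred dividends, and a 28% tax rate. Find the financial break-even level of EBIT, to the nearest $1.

Grossing the preferred dividend up to pre-tax terms: $662,000 / (1 − 0.28) = $919,444.44.
EPS = 0 when EBIT covers interest plus the pre-tax preferred burden: $1,223,000 + $919,444.44 = $2,142,444.44.

$2,142,444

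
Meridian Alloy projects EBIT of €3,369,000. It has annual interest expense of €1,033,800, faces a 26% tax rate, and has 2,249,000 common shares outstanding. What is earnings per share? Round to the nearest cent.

Interest = €1,033,800.00, so EBT = €3,369,000 − €1,033,800.00 = €2,335,200.00.
After tax at 26%: net income = €2,335,200.00 × 0.74 = €1,728,048.00.
EPS = €1,728,048.00 ÷ 2,249,000 = €0.77.

€0.77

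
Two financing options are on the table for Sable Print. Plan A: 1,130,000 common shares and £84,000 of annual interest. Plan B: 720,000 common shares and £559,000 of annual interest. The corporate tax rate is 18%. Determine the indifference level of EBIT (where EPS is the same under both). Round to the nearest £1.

At indifference, (EBIT − 84,000)(1 − t)/1,130,000 = (EBIT − 559,000)(1 − t)/720,000.
The (1 − t) factor cancels: (EBIT − 84,000) × 720,000 = (EBIT − 559,000) × 1,130,000.
EBIT × (1,130,000 − 720,000) = 559,000 × 1,130,000 − 84,000 × 720,000 = 571,190,000,000, so EBIT = 571,190,000,000 ÷ 410,000 = 1,393,146.34.

£1,393,146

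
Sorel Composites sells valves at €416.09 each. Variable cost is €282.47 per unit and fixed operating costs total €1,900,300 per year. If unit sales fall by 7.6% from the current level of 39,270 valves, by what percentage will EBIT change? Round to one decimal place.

Contribution at this volume is 39,270 × €133.62 = €5,247,257.40.
EBIT = €5,247,257.40 − €1,900,300 = €3,346,957.40.
DOL = contribution ÷ EBIT = €5,247,257.40 ÷ €3,346,957.40 = 1.5678.
%ΔEBIT = DOL × %ΔSales = 1.5678 × -7.6% = -11.9%.

-11.9%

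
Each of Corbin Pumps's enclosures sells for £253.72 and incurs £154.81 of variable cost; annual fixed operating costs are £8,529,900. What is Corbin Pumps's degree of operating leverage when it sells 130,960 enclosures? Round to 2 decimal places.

2.93

Total contribution margin = 130,960 × £98.91 = £12,953,253.60.
EBIT = £12,953,253.60 − £8,529,900 = £4,423,353.60.
So DOL = total CM / EBIT = £12,953,253.60 / £4,423,353.60 = 2.9284.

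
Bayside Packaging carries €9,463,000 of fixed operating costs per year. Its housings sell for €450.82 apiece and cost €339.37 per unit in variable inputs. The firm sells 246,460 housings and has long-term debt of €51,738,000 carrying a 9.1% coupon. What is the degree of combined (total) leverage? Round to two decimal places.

Contribution at this volume is 246,460 × €111.45 = €27,467,967.00.
Operating income = contribution − fixed costs = €27,467,967.00 − €9,463,000 = €18,004,967.00. Interest = €4,708,158.00, so EBIT − I = €13,296,809.00.
DCL = contribution ÷ (EBIT − I) = €27,467,967.00 ÷ €13,296,809.00 = 2.0658.

2.07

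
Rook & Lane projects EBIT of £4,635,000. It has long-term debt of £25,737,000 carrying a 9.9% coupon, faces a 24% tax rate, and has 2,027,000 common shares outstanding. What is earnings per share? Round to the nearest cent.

Pre-tax income = £4,635,000 − £2,547,963.00 = £2,087,037.00.
After tax at 24%: net income = £2,087,037.00 × 0.76 = £1,586,148.12.
EPS = £1,586,148.12 ÷ 2,027,000 = £0.78.

£0.78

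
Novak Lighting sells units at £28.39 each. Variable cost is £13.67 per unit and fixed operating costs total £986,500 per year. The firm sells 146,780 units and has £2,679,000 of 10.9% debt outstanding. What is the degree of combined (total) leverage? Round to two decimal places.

2.45

At 146,780 units, contribution = 146,780 × £14.72 = £2,160,601.60.
Subtracting fixed costs: EBIT = £2,160,601.60 − £986,500 = £1,174,101.60. Interest = £292,011.00.
DOL = £2,160,601.60 ÷ £1,174,101.60 = 1.8402; DFL = £1,174,101.60 ÷ £882,090.60 = 1.3310.
DCL = DOL × DFL = 1.8402 × 1.3310 = 2.4493.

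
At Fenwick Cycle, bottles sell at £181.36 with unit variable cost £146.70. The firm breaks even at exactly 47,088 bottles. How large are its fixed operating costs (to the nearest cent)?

£1,632,070.08

Each unit contributes £181.36 − £146.70 = £34.66.
Since BE = FC / CM, FC = 47,088 × £34.66 = £1,632,070.08.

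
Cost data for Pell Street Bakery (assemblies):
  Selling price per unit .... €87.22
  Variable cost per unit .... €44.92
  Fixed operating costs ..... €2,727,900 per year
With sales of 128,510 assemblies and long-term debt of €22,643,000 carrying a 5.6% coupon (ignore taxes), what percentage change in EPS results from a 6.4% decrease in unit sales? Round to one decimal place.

-24.2%

At 128,510 units, contribution = 128,510 × €42.30 = €5,435,973.00.
EBIT = €5,435,973.00 − €2,727,900 = €2,708,073.00.
Interest = €1,268,008.00, so EBIT − I = €1,440,065.00.
Degree of combined leverage = contribution ÷ (EBIT − I) = €5,435,973.00 ÷ €1,440,065.00 = 3.7748.
EPS therefore changes by 3.7748 × (-6.4%) = -24.2%.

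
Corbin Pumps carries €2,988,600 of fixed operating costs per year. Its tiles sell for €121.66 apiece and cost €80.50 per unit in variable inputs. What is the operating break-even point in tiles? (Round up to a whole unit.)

72,610 tiles

Unit CM = price − variable cost = €121.66 − €80.50 = €41.16.
Break-even volume = fixed costs ÷ CM per unit = €2,988,600 ÷ €41.16 = 72,609.33, so 72,610 tiles.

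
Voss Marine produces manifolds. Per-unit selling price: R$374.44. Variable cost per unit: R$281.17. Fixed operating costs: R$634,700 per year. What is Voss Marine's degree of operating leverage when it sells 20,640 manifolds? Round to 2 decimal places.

1.49

Total contribution margin = 20,640 × R$93.27 = R$1,925,092.80.
Subtracting fixed costs: EBIT = R$1,925,092.80 − R$634,700 = R$1,290,392.80.
Degree of operating leverage = R$1,925,092.80 / R$1,290,392.80 = 1.4919.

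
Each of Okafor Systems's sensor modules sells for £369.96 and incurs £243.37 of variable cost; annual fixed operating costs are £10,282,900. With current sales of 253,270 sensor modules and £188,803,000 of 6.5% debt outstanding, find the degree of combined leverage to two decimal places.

3.37

At 253,270 units, contribution = 253,270 × £126.59 = £32,061,449.30.
EBIT = £32,061,449.30 − £10,282,900 = £21,778,549.30. Interest = £12,272,195.00, so EBIT − I = £9,506,354.30.
Degree of total leverage = total CM / (EBIT − interest) = £32,061,449.30 / £9,506,354.30 = 3.3726.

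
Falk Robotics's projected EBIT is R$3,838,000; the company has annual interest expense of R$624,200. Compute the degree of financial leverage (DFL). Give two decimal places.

1.19

Annual interest charges come to R$624,200.00.
Degree of financial leverage = EBIT / (EBIT − interest) = R$3,838,000 / R$3,213,800.00 = 1.1942.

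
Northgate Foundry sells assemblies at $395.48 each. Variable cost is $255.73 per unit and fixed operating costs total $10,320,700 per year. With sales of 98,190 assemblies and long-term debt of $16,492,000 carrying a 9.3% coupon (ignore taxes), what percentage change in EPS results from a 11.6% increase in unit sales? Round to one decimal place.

+85.2%

Total contribution margin = 98,190 × $139.75 = $13,722,052.50.
EBIT = $13,722,052.50 − $10,320,700 = $3,401,352.50.
After interest of $1,533,756.00, pre-tax earnings = $1,867,596.50.
Degree of combined leverage = contribution ÷ (EBIT − I) = $13,722,052.50 ÷ $1,867,596.50 = 7.3474.
%ΔEPS = DCL × %ΔSales = 7.3474 × +11.6% = +85.2%.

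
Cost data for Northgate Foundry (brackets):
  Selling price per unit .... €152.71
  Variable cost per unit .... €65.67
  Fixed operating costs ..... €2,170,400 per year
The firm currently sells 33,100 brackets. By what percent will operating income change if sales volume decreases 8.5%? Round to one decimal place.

Contribution at this volume is 33,100 × €87.04 = €2,881,024.00.
EBIT = €2,881,024.00 − €2,170,400 = €710,624.00.
So DOL = total CM / EBIT = €2,881,024.00 / €710,624.00 = 4.0542.
Operating income changes by 4.0542 × -8.5% = -34.5%.

-34.5%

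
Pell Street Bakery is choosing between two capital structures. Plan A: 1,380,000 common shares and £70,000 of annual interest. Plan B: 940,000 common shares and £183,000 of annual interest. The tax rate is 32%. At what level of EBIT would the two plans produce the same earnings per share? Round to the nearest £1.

£424,409

At indifference, (EBIT − 70,000)(1 − t)/1,380,000 = (EBIT − 183,000)(1 − t)/940,000.
The (1 − t) factor cancels: (EBIT − 70,000) × 940,000 = (EBIT − 183,000) × 1,380,000.
EBIT × (1,380,000 − 940,000) = 183,000 × 1,380,000 − 70,000 × 940,000 = 186,740,000,000, so EBIT = 186,740,000,000 ÷ 440,000 = 424,409.09.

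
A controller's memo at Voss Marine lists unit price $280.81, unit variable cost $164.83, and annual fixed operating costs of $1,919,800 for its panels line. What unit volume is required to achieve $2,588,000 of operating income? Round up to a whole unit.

Contribution margin per unit = $280.81 − $164.83 = $115.98.
Need Q such that Q × $115.98 − $1,919,800 = $2,588,000, i.e. Q = $4,507,800 / $115.98 = 38,867.05 → 38,868.

38,868 panels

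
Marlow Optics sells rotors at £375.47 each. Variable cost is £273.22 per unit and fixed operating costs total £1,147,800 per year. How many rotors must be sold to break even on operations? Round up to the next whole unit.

Each unit contributes £375.47 − £273.22 = £102.25.
Units to break even: £1,147,800 ÷ £102.25 = 11,225.43, rounded up to 11,226.

11,226 rotors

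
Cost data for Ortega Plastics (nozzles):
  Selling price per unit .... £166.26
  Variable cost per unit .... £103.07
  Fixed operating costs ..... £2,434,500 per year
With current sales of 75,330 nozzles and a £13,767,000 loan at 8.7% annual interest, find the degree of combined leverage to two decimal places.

Total contribution margin = 75,330 × £63.19 = £4,760,102.70.
Operating income = contribution − fixed costs = £4,760,102.70 − £2,434,500 = £2,325,602.70. Interest = £1,197,729.00, so EBIT − I = £1,127,873.70.
Degree of total leverage = total CM / (EBIT − interest) = £4,760,102.70 / £1,127,873.70 = 4.2204.

4.22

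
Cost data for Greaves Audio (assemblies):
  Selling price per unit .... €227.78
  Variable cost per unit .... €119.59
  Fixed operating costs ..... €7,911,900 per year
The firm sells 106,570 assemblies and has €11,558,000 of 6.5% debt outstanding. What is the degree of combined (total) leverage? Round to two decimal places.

4.02

Total contribution margin = 106,570 × €108.19 = €11,529,808.30.
EBIT = €11,529,808.30 − €7,911,900 = €3,617,908.30. Interest = €751,270.00.
DOL = €11,529,808.30 ÷ €3,617,908.30 = 3.1869; DFL = €3,617,908.30 ÷ €2,866,638.30 = 1.2621.
DCL = DOL × DFL = 3.1869 × 1.2621 = 4.0222.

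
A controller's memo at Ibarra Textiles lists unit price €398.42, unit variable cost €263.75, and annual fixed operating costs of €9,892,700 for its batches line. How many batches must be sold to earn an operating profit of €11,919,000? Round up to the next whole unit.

Contribution margin per unit = €398.42 − €263.75 = €134.67.
Required volume = (fixed costs + target profit) ÷ CM = (€9,892,700 + €11,919,000) ÷ €134.67 = 161,964.06, so 161,965 batches.

161,965 batches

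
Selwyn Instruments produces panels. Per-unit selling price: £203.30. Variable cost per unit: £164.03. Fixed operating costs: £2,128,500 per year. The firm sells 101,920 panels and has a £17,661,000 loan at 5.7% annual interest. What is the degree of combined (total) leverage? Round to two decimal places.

4.62

Contribution at this volume is 101,920 × £39.27 = £4,002,398.40.
Subtracting fixed costs: EBIT = £4,002,398.40 − £2,128,500 = £1,873,898.40. Interest = £1,006,677.00.
DOL = £4,002,398.40 ÷ £1,873,898.40 = 2.1359; DFL = £1,873,898.40 ÷ £867,221.40 = 2.1608.
Combined leverage = 2.1359 × 2.1608 = 4.6153.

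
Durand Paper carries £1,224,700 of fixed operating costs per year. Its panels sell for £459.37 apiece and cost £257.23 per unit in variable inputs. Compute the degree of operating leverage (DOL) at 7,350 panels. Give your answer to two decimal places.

5.69

At 7,350 units, contribution = 7,350 × £202.14 = £1,485,729.00.
Operating income = contribution − fixed costs = £1,485,729.00 − £1,224,700 = £261,029.00.
Degree of operating leverage = £1,485,729.00 / £261,029.00 = 5.6918.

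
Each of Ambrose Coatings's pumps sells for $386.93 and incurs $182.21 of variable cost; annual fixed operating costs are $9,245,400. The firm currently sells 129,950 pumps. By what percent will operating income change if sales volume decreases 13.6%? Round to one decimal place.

-20.8%

At 129,950 units, contribution = 129,950 × $204.72 = $26,603,364.00.
Subtracting fixed costs: EBIT = $26,603,364.00 − $9,245,400 = $17,357,964.00.
Degree of operating leverage = $26,603,364.00 / $17,357,964.00 = 1.5326.
%ΔEBIT = DOL × %ΔSales = 1.5326 × -13.6% = -20.8%.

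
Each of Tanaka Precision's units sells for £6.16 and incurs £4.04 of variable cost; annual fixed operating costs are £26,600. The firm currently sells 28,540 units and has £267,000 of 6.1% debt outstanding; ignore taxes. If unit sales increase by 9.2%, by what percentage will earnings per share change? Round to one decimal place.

+31.6%

At 28,540 units, contribution = 28,540 × £2.12 = £60,504.80.
Operating income = contribution − fixed costs = £60,504.80 − £26,600 = £33,904.80.
Interest = £16,287.00, so EBIT − I = £17,617.80.
Degree of combined leverage = contribution ÷ (EBIT − I) = £60,504.80 ÷ £17,617.80 = 3.4343.
%ΔEPS = DCL × %ΔSales = 3.4343 × +9.2% = +31.6%.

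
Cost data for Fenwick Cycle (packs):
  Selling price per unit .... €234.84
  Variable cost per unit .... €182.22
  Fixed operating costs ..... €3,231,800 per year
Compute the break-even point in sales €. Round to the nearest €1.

€14,423,335

Contribution margin per unit = €234.84 − €182.22 = €52.62, a CM ratio of €52.62 ÷ €234.84 = 0.2241.
Break-even revenue = fixed costs × price ÷ CM = €3,231,800 × €234.84 ÷ €52.62 = €14,423,335.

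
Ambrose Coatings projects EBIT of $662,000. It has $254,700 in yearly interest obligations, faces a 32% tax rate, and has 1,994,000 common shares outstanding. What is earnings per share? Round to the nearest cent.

$0.14

Pre-tax income = $662,000 − $254,700.00 = $407,300.00.
Net income = $407,300.00 × (1 − 0.32) = $276,964.00.
Per share: $276,964.00 / 1,994,000 shares = $0.14.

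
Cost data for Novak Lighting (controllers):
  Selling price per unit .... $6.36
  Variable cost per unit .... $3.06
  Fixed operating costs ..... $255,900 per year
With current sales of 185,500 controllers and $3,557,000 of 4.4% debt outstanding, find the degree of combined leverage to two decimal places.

3.06

Contribution at this volume is 185,500 × $3.30 = $612,150.00.
Subtracting fixed costs: EBIT = $612,150.00 − $255,900 = $356,250.00. Interest = $156,508.00, so EBIT − I = $199,742.00.
Degree of total leverage = total CM / (EBIT − interest) = $612,150.00 / $199,742.00 = 3.0647.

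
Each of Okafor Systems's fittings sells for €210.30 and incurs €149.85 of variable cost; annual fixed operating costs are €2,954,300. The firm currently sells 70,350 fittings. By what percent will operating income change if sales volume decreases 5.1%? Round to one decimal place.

-16.7%

Contribution at this volume is 70,350 × €60.45 = €4,252,657.50.
Operating income = contribution − fixed costs = €4,252,657.50 − €2,954,300 = €1,298,357.50.
So DOL = total CM / EBIT = €4,252,657.50 / €1,298,357.50 = 3.2754.
Operating income changes by 3.2754 × -5.1% = -16.7%.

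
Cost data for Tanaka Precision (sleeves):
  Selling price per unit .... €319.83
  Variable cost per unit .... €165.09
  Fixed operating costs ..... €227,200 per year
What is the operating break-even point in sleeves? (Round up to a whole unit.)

1,469 sleeves

Contribution margin per unit = €319.83 − €165.09 = €154.74.
Break-even volume = fixed costs ÷ CM per unit = €227,200 ÷ €154.74 = 1,468.27, so 1,469 sleeves.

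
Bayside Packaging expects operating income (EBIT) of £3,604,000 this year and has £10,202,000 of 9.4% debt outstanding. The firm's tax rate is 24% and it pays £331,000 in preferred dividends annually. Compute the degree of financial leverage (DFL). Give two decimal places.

Interest = £958,988.00.
Pre-tax preferred-dividend burden = £331,000 ÷ (1 − 0.24) = £435,526.32.
DFL = EBIT ÷ [EBIT − I − D_p/(1−t)] = £3,604,000 ÷ [£3,604,000 − £958,988.00 − £435,526.32] = £3,604,000 ÷ £2,209,485.68 = 1.6311.

1.63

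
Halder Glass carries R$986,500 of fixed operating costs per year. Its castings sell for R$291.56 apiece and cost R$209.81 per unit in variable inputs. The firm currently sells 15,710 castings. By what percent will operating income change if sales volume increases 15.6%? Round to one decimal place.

Contribution at this volume is 15,710 × R$81.75 = R$1,284,292.50.
Operating income = contribution − fixed costs = R$1,284,292.50 − R$986,500 = R$297,792.50.
So DOL = total CM / EBIT = R$1,284,292.50 / R$297,792.50 = 4.3127.
Operating income changes by 4.3127 × +15.6% = +67.3%.

+67.3%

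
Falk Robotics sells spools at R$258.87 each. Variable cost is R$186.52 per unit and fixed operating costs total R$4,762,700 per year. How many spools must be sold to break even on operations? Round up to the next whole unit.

Contribution margin per unit = R$258.87 − R$186.52 = R$72.35.
Break-even Q = R$4,762,700 / R$72.35 = 65,828.61 → 65,829 spools.

65,829 spools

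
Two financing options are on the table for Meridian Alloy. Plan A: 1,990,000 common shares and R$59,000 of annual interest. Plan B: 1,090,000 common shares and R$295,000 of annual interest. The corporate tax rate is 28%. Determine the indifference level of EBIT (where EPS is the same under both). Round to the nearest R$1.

At indifference, (EBIT − 59,000)(1 − t)/1,990,000 = (EBIT − 295,000)(1 − t)/1,090,000.
Cancelling (1 − t) and cross-multiplying: 1,090,000·(EBIT − 59,000) = 1,990,000·(EBIT − 295,000).
Solving, EBIT = (295,000·1,990,000 − 59,000·1,090,000) / (1,990,000 − 1,090,000) = 522,740,000,000 / 900,000 = 580,822.22.

R$580,822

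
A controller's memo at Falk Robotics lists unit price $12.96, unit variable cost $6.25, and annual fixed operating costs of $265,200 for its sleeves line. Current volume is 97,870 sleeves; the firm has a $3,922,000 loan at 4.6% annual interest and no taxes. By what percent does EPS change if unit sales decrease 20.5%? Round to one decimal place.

-63.8%

Total contribution margin = 97,870 × $6.71 = $656,707.70.
Subtracting fixed costs: EBIT = $656,707.70 − $265,200 = $391,507.70.
Interest = $180,412.00, so EBIT − I = $211,095.70.
Degree of combined leverage = contribution ÷ (EBIT − I) = $656,707.70 ÷ $211,095.70 = 3.1109.
%ΔEPS = DCL × %ΔSales = 3.1109 × -20.5% = -63.8%.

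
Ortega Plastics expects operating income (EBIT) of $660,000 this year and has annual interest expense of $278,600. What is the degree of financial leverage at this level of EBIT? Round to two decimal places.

1.73

Annual interest charges come to $278,600.00.
Degree of financial leverage = EBIT / (EBIT − interest) = $660,000 / $381,400.00 = 1.7305.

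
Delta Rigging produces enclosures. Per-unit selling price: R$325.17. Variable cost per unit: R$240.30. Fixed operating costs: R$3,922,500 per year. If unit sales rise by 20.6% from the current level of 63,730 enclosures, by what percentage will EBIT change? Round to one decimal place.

Total contribution margin = 63,730 × R$84.87 = R$5,408,765.10.
Operating income = contribution − fixed costs = R$5,408,765.10 − R$3,922,500 = R$1,486,265.10.
DOL = contribution ÷ EBIT = R$5,408,765.10 ÷ R$1,486,265.10 = 3.6392.
So EBIT moves 3.6392 × (+20.6%) = +75.0%.

+75.0%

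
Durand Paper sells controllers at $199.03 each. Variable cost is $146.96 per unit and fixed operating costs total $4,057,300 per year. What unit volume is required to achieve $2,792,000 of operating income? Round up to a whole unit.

Contribution margin per unit = $199.03 − $146.96 = $52.07.
Units = (FC + target) / CM = ($4,057,300 + $2,792,000) / $52.07 = 131,540.23, so 131,541 controllers.

131,541 controllers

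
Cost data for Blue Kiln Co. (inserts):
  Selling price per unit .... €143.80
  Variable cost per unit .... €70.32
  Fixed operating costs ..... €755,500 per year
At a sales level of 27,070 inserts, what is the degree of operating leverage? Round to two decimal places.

Total contribution margin = 27,070 × €73.48 = €1,989,103.60.
Operating income = contribution − fixed costs = €1,989,103.60 − €755,500 = €1,233,603.60.
So DOL = total CM / EBIT = €1,989,103.60 / €1,233,603.60 = 1.6124.

1.61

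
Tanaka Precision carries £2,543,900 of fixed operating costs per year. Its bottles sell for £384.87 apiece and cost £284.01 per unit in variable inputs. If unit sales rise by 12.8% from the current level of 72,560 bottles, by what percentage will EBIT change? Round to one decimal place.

Contribution at this volume is 72,560 × £100.86 = £7,318,401.60.
Operating income = contribution − fixed costs = £7,318,401.60 − £2,543,900 = £4,774,501.60.
Degree of operating leverage = £7,318,401.60 / £4,774,501.60 = 1.5328.
%ΔEBIT = DOL × %ΔSales = 1.5328 × +12.8% = +19.6%.

+19.6%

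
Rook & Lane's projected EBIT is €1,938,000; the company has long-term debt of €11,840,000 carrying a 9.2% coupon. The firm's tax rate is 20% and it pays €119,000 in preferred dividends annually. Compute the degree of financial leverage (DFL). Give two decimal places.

Interest = €1,089,280.00.
Pre-tax preferred-dividend burden = €119,000 ÷ (1 − 0.20) = €148,750.00.
DFL = EBIT ÷ [EBIT − I − D_p/(1−t)] = €1,938,000 ÷ [€1,938,000 − €1,089,280.00 − €148,750.00] = €1,938,000 ÷ €699,970.00 = 2.7687.

2.77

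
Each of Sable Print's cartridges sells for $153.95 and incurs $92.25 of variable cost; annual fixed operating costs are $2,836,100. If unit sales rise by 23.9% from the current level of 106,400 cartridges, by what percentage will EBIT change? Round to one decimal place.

+42.1%

Contribution at this volume is 106,400 × $61.70 = $6,564,880.00.
Subtracting fixed costs: EBIT = $6,564,880.00 − $2,836,100 = $3,728,780.00.
Degree of operating leverage = $6,564,880.00 / $3,728,780.00 = 1.7606.
%ΔEBIT = DOL × %ΔSales = 1.7606 × +23.9% = +42.1%.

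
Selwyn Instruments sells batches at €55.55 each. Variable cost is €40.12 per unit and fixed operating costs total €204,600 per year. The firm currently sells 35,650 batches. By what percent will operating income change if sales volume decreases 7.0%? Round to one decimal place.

Contribution at this volume is 35,650 × €15.43 = €550,079.50.
Operating income = contribution − fixed costs = €550,079.50 − €204,600 = €345,479.50.
DOL = contribution ÷ EBIT = €550,079.50 ÷ €345,479.50 = 1.5922.
%ΔEBIT = DOL × %ΔSales = 1.5922 × -7.0% = -11.1%.

-11.1%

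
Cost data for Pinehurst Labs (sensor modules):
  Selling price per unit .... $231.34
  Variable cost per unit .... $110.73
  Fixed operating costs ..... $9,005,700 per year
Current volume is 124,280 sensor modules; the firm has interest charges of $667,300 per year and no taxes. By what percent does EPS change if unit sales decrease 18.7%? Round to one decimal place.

-52.7%

Total contribution margin = 124,280 × $120.61 = $14,989,410.80.
EBIT = $14,989,410.80 − $9,005,700 = $5,983,710.80.
After interest of $667,300.00, pre-tax earnings = $5,316,410.80.
Degree of combined leverage = contribution ÷ (EBIT − I) = $14,989,410.80 ÷ $5,316,410.80 = 2.8195.
%ΔEPS = DCL × %ΔSales = 2.8195 × -18.7% = -52.7%.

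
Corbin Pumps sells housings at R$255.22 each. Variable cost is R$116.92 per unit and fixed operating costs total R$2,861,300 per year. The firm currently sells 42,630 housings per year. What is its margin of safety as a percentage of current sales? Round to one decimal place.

51.5%

Unit CM = price − variable cost = R$255.22 − R$116.92 = R$138.30. Break-even units = R$2,861,300 ÷ R$138.30 = 20,689.08; break-even revenue = 20,689.08 × R$255.22 = R$5,280,267.43.
Current sales = 42,630 × R$255.22 = R$10,880,028.60.
Margin of safety = (R$10,880,028.60 − R$5,280,267.43) ÷ R$10,880,028.60 = 51.5%.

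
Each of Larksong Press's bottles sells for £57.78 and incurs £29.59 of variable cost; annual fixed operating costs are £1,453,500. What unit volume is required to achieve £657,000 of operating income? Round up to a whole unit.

74,867 bottles

Contribution margin per unit = £57.78 − £29.59 = £28.19.
Units = (FC + target) / CM = (£1,453,500 + £657,000) / £28.19 = 74,866.97, so 74,867 bottles.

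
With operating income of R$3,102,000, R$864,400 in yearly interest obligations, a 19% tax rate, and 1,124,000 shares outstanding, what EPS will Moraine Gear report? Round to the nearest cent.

Interest = R$864,400.00, so EBT = R$3,102,000 − R$864,400.00 = R$2,237,600.00.
After tax at 19%: net income = R$2,237,600.00 × 0.81 = R$1,812,456.00.
EPS = R$1,812,456.00 ÷ 1,124,000 = R$1.61.

R$1.61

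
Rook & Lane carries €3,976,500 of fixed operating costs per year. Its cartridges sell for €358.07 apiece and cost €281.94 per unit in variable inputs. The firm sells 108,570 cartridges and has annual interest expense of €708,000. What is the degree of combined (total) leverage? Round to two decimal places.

At 108,570 units, contribution = 108,570 × €76.13 = €8,265,434.10.
Operating income = contribution − fixed costs = €8,265,434.10 − €3,976,500 = €4,288,934.10. Interest = €708,000.00, so EBIT − I = €3,580,934.10.
DCL = contribution ÷ (EBIT − I) = €8,265,434.10 ÷ €3,580,934.10 = 2.3082.

2.31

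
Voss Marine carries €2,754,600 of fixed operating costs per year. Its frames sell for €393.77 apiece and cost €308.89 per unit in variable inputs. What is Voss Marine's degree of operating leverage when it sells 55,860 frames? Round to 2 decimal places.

2.39

Contribution at this volume is 55,860 × €84.88 = €4,741,396.80.
Subtracting fixed costs: EBIT = €4,741,396.80 − €2,754,600 = €1,986,796.80.
Degree of operating leverage = €4,741,396.80 / €1,986,796.80 = 2.3865.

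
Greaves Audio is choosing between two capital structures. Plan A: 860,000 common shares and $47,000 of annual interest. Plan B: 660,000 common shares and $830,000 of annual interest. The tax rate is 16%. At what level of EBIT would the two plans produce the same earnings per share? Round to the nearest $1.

$3,413,900

At indifference, (EBIT − 47,000)(1 − t)/860,000 = (EBIT − 830,000)(1 − t)/660,000.
The (1 − t) factor cancels: (EBIT − 47,000) × 660,000 = (EBIT − 830,000) × 860,000.
Solving, EBIT = (830,000·860,000 − 47,000·660,000) / (860,000 − 660,000) = 682,780,000,000 / 200,000 = 3,413,900.00.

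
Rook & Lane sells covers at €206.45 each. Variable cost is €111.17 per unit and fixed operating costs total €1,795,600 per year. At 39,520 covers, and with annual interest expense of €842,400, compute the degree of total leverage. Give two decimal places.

3.34

Contribution at this volume is 39,520 × €95.28 = €3,765,465.60.
EBIT = €3,765,465.60 − €1,795,600 = €1,969,865.60. Interest = €842,400.00.
DOL = €3,765,465.60 ÷ €1,969,865.60 = 1.9115; DFL = €1,969,865.60 ÷ €1,127,465.60 = 1.7472.
Combined leverage = 1.9115 × 1.7472 = 3.3398.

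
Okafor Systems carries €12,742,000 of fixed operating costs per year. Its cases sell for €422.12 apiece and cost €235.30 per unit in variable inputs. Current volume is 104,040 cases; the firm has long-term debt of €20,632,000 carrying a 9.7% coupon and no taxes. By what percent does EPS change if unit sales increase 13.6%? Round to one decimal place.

+56.3%

Total contribution margin = 104,040 × €186.82 = €19,436,752.80.
EBIT = €19,436,752.80 − €12,742,000 = €6,694,752.80.
Interest = €2,001,304.00, so EBIT − I = €4,693,448.80.
DCL = total CM / (EBIT − I) = €19,436,752.80 / €4,693,448.80 = 4.1413.
%ΔEPS = DCL × %ΔSales = 4.1413 × +13.6% = +56.3%.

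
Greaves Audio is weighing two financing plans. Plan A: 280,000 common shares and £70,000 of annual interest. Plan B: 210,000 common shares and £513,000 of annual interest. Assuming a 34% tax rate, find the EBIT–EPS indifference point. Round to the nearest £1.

At indifference, (EBIT − 70,000)(1 − t)/280,000 = (EBIT − 513,000)(1 − t)/210,000.
Cancelling (1 − t) and cross-multiplying: 210,000·(EBIT − 70,000) = 280,000·(EBIT − 513,000).
Solving, EBIT = (513,000·280,000 − 70,000·210,000) / (280,000 − 210,000) = 128,940,000,000 / 70,000 = 1,842,000.00.

£1,842,000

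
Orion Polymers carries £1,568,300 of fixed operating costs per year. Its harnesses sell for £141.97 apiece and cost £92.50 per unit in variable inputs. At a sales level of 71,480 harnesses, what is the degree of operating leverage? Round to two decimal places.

At 71,480 units, contribution = 71,480 × £49.47 = £3,536,115.60.
Subtracting fixed costs: EBIT = £3,536,115.60 − £1,568,300 = £1,967,815.60.
DOL = contribution ÷ EBIT = £3,536,115.60 ÷ £1,967,815.60 = 1.7970.

1.80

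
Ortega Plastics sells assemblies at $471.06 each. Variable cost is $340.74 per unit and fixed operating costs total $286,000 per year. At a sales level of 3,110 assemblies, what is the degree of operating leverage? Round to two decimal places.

3.40

Total contribution margin = 3,110 × $130.32 = $405,295.20.
EBIT = $405,295.20 − $286,000 = $119,295.20.
So DOL = total CM / EBIT = $405,295.20 / $119,295.20 = 3.3974.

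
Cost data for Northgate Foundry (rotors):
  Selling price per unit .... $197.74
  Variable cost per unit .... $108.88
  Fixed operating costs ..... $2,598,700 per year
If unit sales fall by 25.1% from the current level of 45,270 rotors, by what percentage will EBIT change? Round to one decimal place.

Total contribution margin = 45,270 × $88.86 = $4,022,692.20.
Subtracting fixed costs: EBIT = $4,022,692.20 − $2,598,700 = $1,423,992.20.
So DOL = total CM / EBIT = $4,022,692.20 / $1,423,992.20 = 2.8249.
%ΔEBIT = DOL × %ΔSales = 2.8249 × -25.1% = -70.9%.

-70.9%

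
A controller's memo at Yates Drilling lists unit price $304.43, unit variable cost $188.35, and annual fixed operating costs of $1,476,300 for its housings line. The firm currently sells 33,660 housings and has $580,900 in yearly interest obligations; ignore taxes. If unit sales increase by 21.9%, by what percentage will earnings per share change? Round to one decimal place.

+46.3%

Total contribution margin = 33,660 × $116.08 = $3,907,252.80.
Operating income = contribution − fixed costs = $3,907,252.80 − $1,476,300 = $2,430,952.80.
Interest = $580,900.00, so EBIT − I = $1,850,052.80.
DCL = total CM / (EBIT − I) = $3,907,252.80 / $1,850,052.80 = 2.1120.
%ΔEPS = DCL × %ΔSales = 2.1120 × +21.9% = +46.3%.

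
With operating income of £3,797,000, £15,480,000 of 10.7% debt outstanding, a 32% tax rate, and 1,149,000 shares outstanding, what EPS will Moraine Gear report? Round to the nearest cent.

£1.27

Interest = £1,656,360.00, so EBT = £3,797,000 − £1,656,360.00 = £2,140,640.00.
Net income = £2,140,640.00 × (1 − 0.32) = £1,455,635.20.
Per share: £1,455,635.20 / 1,149,000 shares = £1.27.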